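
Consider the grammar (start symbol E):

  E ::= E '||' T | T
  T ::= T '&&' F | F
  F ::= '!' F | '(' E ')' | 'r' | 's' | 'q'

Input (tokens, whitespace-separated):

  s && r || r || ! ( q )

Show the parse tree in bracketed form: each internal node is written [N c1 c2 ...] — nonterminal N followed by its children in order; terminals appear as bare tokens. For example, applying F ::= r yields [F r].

E
E || T
E || T || T
T || T || T
T && F || T || T
F && F || T || T
s && F || T || T
s && r || T || T
s && r || F || T
s && r || r || T
s && r || r || F
s && r || r || ! F
s && r || r || ! ( E )
s && r || r || ! ( T )
s && r || r || ! ( F )
s && r || r || ! ( q )

[E [E [E [T [T [F s]] && [F r]]] || [T [F r]]] || [T [F ! [F ( [E [T [F q]]] )]]]]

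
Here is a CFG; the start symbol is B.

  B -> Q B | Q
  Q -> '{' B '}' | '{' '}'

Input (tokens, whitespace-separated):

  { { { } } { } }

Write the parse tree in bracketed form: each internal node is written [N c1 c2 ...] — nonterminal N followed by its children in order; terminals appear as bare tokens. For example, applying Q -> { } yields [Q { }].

B
Q
{ B }
{ Q B }
{ { B } B }
{ { Q } B }
{ { { } } B }
{ { { } } Q }
{ { { } } { } }

[B [Q { [B [Q { [B [Q { }]] }] [B [Q { }]]] }]]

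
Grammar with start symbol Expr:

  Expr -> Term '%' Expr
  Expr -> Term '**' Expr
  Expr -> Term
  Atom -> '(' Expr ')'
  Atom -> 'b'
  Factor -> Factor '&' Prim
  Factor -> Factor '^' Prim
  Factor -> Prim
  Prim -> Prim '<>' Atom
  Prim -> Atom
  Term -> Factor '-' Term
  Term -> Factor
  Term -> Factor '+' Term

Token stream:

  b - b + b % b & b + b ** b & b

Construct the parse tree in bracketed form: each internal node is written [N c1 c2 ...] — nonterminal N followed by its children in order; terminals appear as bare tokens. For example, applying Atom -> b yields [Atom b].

[Expr [Term [Factor [Prim [Atom b]]] - [Term [Factor [Prim [Atom b]]] + [Term [Factor [Prim [Atom b]]]]]] % [Expr [Term [Factor [Factor [Prim [Atom b]]] & [Prim [Atom b]]] + [Term [Factor [Prim [Atom b]]]]] ** [Expr [Term [Factor [Factor [Prim [Atom b]]] & [Prim [Atom b]]]]]]]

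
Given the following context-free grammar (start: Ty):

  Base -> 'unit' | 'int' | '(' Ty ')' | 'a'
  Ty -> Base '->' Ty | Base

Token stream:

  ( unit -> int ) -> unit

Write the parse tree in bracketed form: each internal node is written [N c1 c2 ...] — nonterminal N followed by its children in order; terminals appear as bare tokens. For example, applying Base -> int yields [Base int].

Ty
Base -> Ty
( Ty ) -> Ty
( Base -> Ty ) -> Ty
( unit -> Ty ) -> Ty
( unit -> Base ) -> Ty
( unit -> int ) -> Ty
( unit -> int ) -> Base
( unit -> int ) -> unit

[Ty [Base ( [Ty [Base unit] -> [Ty [Base int]]] )] -> [Ty [Base unit]]]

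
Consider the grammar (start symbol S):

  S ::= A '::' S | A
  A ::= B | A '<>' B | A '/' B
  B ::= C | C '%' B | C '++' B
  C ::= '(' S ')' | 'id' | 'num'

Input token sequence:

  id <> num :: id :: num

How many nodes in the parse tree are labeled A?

4

[S [A [A [B [C id]]] <> [B [C num]]] :: [S [A [B [C id]]] :: [S [A [B [C num]]]]]]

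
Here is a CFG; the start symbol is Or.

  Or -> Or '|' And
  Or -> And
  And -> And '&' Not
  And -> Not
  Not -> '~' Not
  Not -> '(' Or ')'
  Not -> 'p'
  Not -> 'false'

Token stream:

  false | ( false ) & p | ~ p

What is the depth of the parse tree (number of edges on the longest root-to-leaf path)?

8

[Or [Or [Or [And [Not false]]] | [And [And [Not ( [Or [And [Not false]]] )]] & [Not p]]] | [And [Not ~ [Not p]]]]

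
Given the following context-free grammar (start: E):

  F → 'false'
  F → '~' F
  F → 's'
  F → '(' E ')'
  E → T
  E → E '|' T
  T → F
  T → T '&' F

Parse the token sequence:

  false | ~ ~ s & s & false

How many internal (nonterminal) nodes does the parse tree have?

12

[E [E [T [F false]]] | [T [T [T [F ~ [F ~ [F s]]]] & [F s]] & [F false]]]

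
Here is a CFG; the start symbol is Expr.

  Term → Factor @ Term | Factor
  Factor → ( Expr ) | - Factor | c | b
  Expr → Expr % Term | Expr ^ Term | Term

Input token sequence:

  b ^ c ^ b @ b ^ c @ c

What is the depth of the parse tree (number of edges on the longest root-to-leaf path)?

[Expr [Expr [Expr [Expr [Term [Factor b]]] ^ [Term [Factor c]]] ^ [Term [Factor b] @ [Term [Factor b]]]] ^ [Term [Factor c] @ [Term [Factor c]]]]

6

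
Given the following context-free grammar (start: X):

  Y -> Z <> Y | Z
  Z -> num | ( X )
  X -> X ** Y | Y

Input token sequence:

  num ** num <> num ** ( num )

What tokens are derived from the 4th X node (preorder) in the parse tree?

[X [X [X [Y [Z num]]] ** [Y [Z num] <> [Y [Z num]]]] ** [Y [Z ( [X [Y [Z num]]] )]]]

num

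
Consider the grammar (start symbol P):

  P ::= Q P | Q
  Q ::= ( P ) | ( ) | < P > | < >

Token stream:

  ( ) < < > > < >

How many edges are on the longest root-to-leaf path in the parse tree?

[P [Q ( )] [P [Q < [P [Q < >]] >] [P [Q < >]]]]

5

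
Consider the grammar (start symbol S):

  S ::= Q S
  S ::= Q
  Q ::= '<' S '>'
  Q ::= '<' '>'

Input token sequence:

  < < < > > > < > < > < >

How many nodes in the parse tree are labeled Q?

6

[S [Q < [S [Q < [S [Q < >]] >]] >] [S [Q < >] [S [Q < >] [S [Q < >]]]]]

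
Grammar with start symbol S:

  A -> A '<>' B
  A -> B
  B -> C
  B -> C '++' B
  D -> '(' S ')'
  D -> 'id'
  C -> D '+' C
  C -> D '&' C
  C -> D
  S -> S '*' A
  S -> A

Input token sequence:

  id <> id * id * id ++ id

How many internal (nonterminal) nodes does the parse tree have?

[S [S [S [A [A [B [C [D id]]]] <> [B [C [D id]]]]] * [A [B [C [D id]]]]] * [A [B [C [D id]] ++ [B [C [D id]]]]]]

22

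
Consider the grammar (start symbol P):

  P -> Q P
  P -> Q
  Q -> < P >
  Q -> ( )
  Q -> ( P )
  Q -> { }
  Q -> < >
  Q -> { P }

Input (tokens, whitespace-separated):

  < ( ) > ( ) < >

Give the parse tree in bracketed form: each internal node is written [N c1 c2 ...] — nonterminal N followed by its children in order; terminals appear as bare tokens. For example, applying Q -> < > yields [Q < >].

[P [Q < [P [Q ( )]] >] [P [Q ( )] [P [Q < >]]]]

P
Q P
< P > P
< Q > P
< ( ) > P
< ( ) > Q P
< ( ) > ( ) P
< ( ) > ( ) Q
< ( ) > ( ) < >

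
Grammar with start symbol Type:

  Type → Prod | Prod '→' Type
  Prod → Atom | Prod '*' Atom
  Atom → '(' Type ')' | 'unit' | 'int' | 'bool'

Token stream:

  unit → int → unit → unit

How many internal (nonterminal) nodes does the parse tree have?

[Type [Prod [Atom unit]] → [Type [Prod [Atom int]] → [Type [Prod [Atom unit]] → [Type [Prod [Atom unit]]]]]]

12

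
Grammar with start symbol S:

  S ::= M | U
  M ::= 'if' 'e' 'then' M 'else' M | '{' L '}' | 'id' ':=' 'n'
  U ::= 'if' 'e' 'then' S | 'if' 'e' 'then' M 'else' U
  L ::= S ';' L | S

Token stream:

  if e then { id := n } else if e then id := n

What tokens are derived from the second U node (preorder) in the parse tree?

if e then id := n

[S [U if e then [M { [L [S [M id := n]]] }] else [U if e then [S [M id := n]]]]]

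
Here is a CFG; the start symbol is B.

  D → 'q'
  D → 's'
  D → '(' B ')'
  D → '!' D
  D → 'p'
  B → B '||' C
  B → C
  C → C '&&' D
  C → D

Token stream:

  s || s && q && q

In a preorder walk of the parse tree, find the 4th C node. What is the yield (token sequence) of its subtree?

[B [B [C [D s]]] || [C [C [C [D s]] && [D q]] && [D q]]]

s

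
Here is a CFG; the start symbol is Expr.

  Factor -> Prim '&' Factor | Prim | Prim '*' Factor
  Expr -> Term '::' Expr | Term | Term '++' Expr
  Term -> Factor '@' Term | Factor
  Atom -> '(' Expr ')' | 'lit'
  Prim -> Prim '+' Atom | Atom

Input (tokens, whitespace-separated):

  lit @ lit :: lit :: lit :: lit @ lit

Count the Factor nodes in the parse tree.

[Expr [Term [Factor [Prim [Atom lit]]] @ [Term [Factor [Prim [Atom lit]]]]] :: [Expr [Term [Factor [Prim [Atom lit]]]] :: [Expr [Term [Factor [Prim [Atom lit]]]] :: [Expr [Term [Factor [Prim [Atom lit]]] @ [Term [Factor [Prim [Atom lit]]]]]]]]]

6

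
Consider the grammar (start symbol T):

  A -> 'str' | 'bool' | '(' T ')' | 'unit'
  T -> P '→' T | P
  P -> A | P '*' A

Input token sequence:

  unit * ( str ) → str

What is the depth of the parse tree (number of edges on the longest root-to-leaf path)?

6

[T [P [P [A unit]] * [A ( [T [P [A str]]] )]] → [T [P [A str]]]]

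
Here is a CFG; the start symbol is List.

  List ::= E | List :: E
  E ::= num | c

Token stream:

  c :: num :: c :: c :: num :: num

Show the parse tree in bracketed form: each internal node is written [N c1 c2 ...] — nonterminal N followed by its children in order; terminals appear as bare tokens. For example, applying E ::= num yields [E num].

[List [List [List [List [List [List [E c]] :: [E num]] :: [E c]] :: [E c]] :: [E num]] :: [E num]]

List
List :: E
List :: E :: E
List :: E :: E :: E
List :: E :: E :: E :: E
List :: E :: E :: E :: E :: E
E :: E :: E :: E :: E :: E
c :: E :: E :: E :: E :: E
c :: num :: E :: E :: E :: E
c :: num :: c :: E :: E :: E
c :: num :: c :: c :: E :: E
c :: num :: c :: c :: num :: E
c :: num :: c :: c :: num :: num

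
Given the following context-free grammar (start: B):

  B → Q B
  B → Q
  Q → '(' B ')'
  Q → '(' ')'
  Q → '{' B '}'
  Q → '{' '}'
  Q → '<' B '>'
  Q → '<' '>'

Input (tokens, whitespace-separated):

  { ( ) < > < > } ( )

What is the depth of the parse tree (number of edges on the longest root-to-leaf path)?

[B [Q { [B [Q ( )] [B [Q < >] [B [Q < >]]]] }] [B [Q ( )]]]

6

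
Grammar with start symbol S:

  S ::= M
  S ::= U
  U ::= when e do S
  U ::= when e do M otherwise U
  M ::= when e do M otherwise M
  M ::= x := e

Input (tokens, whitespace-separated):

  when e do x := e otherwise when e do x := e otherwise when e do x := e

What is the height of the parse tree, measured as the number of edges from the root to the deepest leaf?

[S [U when e do [M x := e] otherwise [U when e do [M x := e] otherwise [U when e do [S [M x := e]]]]]]

6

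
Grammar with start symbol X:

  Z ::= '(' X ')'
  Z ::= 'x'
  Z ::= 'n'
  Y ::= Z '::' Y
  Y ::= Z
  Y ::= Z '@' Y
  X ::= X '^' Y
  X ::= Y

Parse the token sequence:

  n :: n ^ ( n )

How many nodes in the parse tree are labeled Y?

[X [X [Y [Z n] :: [Y [Z n]]]] ^ [Y [Z ( [X [Y [Z n]]] )]]]

4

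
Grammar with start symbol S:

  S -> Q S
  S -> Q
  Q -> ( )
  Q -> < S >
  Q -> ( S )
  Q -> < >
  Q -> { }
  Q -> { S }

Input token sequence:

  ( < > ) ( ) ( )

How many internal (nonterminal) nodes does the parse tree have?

8

[S [Q ( [S [Q < >]] )] [S [Q ( )] [S [Q ( )]]]]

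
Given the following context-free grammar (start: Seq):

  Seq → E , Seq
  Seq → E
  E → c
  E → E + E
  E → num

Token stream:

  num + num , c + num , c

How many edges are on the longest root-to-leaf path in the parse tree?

[Seq [E [E num] + [E num]] , [Seq [E [E c] + [E num]] , [Seq [E c]]]]

4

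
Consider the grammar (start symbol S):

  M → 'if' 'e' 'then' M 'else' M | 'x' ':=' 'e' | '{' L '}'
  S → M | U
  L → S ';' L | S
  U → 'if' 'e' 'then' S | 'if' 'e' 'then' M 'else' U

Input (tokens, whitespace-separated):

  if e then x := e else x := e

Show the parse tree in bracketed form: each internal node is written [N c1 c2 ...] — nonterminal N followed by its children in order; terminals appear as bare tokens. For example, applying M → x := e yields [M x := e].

[S [M if e then [M x := e] else [M x := e]]]

S
M
if e then M else M
if e then x := e else M
if e then x := e else x := e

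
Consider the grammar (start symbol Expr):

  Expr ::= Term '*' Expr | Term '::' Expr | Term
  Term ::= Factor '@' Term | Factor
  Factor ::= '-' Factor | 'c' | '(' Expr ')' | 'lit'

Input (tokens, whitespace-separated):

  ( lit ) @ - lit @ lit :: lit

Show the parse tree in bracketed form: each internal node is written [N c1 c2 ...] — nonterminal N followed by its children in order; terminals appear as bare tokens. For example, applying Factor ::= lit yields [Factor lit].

Expr
Term :: Expr
Factor @ Term :: Expr
( Expr ) @ Term :: Expr
( Term ) @ Term :: Expr
( Factor ) @ Term :: Expr
( lit ) @ Term :: Expr
( lit ) @ Factor @ Term :: Expr
( lit ) @ - Factor @ Term :: Expr
( lit ) @ - lit @ Term :: Expr
( lit ) @ - lit @ Factor :: Expr
( lit ) @ - lit @ lit :: Expr
( lit ) @ - lit @ lit :: Term
( lit ) @ - lit @ lit :: Factor
( lit ) @ - lit @ lit :: lit

[Expr [Term [Factor ( [Expr [Term [Factor lit]]] )] @ [Term [Factor - [Factor lit]] @ [Term [Factor lit]]]] :: [Expr [Term [Factor lit]]]]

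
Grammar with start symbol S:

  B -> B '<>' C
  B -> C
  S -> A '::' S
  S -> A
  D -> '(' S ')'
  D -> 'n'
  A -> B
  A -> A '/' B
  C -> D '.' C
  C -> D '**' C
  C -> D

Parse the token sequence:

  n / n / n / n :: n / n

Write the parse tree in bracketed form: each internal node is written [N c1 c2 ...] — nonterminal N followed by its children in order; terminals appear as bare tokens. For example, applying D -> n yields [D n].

[S [A [A [A [A [B [C [D n]]]] / [B [C [D n]]]] / [B [C [D n]]]] / [B [C [D n]]]] :: [S [A [A [B [C [D n]]]] / [B [C [D n]]]]]]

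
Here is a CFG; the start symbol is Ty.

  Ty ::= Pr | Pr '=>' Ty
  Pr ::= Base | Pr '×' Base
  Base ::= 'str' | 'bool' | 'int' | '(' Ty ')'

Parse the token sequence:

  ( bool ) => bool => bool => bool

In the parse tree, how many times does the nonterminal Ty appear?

[Ty [Pr [Base ( [Ty [Pr [Base bool]]] )]] => [Ty [Pr [Base bool]] => [Ty [Pr [Base bool]] => [Ty [Pr [Base bool]]]]]]

5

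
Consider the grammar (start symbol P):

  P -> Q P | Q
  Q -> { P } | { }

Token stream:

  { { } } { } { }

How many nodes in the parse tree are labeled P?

[P [Q { [P [Q { }]] }] [P [Q { }] [P [Q { }]]]]

4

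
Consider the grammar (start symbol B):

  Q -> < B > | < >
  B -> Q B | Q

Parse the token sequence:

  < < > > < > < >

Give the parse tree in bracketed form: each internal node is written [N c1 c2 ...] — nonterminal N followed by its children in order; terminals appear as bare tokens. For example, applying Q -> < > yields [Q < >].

[B [Q < [B [Q < >]] >] [B [Q < >] [B [Q < >]]]]

B
Q B
< B > B
< Q > B
< < > > B
< < > > Q B
< < > > < > B
< < > > < > Q
< < > > < > < >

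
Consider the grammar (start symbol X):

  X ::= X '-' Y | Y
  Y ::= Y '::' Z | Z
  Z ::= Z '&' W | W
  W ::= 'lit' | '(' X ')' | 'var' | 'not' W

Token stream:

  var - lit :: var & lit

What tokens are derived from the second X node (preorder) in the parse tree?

[X [X [Y [Z [W var]]]] - [Y [Y [Z [W lit]]] :: [Z [Z [W var]] & [W lit]]]]

var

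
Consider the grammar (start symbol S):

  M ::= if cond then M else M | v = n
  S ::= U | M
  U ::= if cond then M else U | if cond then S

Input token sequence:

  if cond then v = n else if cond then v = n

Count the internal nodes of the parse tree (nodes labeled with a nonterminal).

6

[S [U if cond then [M v = n] else [U if cond then [S [M v = n]]]]]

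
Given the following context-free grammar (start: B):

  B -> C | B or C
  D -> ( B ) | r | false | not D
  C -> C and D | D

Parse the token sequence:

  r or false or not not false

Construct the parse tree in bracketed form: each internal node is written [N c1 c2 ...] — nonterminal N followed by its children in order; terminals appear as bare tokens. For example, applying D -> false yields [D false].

[B [B [B [C [D r]]] or [C [D false]]] or [C [D not [D not [D false]]]]]

B
B or C
B or C or C
C or C or C
D or C or C
r or C or C
r or D or C
r or false or C
r or false or D
r or false or not D
r or false or not not D
r or false or not not false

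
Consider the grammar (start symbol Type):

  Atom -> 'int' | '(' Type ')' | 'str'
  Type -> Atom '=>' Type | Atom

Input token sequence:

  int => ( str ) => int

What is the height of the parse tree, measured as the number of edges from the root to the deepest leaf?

[Type [Atom int] => [Type [Atom ( [Type [Atom str]] )] => [Type [Atom int]]]]

5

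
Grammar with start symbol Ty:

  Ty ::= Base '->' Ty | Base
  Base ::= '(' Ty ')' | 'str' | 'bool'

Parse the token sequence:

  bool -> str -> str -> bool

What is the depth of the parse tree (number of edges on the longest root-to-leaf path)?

[Ty [Base bool] -> [Ty [Base str] -> [Ty [Base str] -> [Ty [Base bool]]]]]

5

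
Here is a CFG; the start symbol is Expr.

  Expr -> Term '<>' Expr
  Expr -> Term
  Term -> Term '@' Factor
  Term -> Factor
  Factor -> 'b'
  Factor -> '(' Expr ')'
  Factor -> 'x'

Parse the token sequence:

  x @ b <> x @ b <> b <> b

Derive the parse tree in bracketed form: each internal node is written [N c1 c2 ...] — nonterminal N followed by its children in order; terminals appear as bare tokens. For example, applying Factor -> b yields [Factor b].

[Expr [Term [Term [Factor x]] @ [Factor b]] <> [Expr [Term [Term [Factor x]] @ [Factor b]] <> [Expr [Term [Factor b]] <> [Expr [Term [Factor b]]]]]]

Expr
Term <> Expr
Term @ Factor <> Expr
Factor @ Factor <> Expr
x @ Factor <> Expr
x @ b <> Expr
x @ b <> Term <> Expr
x @ b <> Term @ Factor <> Expr
x @ b <> Factor @ Factor <> Expr
x @ b <> x @ Factor <> Expr
x @ b <> x @ b <> Expr
x @ b <> x @ b <> Term <> Expr
x @ b <> x @ b <> Factor <> Expr
x @ b <> x @ b <> b <> Expr
x @ b <> x @ b <> b <> Term
x @ b <> x @ b <> b <> Factor
x @ b <> x @ b <> b <> b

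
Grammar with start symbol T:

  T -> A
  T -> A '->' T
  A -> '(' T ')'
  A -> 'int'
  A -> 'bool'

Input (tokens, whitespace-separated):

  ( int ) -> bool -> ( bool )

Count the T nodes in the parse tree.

5

[T [A ( [T [A int]] )] -> [T [A bool] -> [T [A ( [T [A bool]] )]]]]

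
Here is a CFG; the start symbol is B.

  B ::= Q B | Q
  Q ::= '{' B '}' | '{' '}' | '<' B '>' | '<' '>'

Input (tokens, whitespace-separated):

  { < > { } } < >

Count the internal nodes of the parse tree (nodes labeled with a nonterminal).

8

[B [Q { [B [Q < >] [B [Q { }]]] }] [B [Q < >]]]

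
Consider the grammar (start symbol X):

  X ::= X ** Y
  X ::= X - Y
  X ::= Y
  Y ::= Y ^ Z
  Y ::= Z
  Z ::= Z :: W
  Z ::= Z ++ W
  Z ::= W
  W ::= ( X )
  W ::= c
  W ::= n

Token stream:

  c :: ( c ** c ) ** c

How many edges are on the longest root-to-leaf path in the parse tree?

10

[X [X [Y [Z [Z [W c]] :: [W ( [X [X [Y [Z [W c]]]] ** [Y [Z [W c]]]] )]]]] ** [Y [Z [W c]]]]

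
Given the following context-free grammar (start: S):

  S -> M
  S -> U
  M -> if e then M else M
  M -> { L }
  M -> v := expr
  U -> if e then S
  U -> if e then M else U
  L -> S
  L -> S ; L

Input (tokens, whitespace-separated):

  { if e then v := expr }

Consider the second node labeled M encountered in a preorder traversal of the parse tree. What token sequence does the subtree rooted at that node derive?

[S [M { [L [S [U if e then [S [M v := expr]]]]] }]]

v := expr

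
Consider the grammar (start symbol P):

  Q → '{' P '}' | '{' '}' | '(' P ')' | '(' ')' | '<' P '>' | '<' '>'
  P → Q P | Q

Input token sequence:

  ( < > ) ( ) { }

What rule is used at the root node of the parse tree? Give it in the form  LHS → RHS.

P → Q P

[P [Q ( [P [Q < >]] )] [P [Q ( )] [P [Q { }]]]]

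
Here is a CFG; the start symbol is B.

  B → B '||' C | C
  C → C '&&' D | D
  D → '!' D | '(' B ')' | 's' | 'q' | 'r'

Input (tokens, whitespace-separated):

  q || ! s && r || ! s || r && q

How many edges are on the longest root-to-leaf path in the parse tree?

[B [B [B [B [C [D q]]] || [C [C [D ! [D s]]] && [D r]]] || [C [D ! [D s]]]] || [C [C [D r]] && [D q]]]

7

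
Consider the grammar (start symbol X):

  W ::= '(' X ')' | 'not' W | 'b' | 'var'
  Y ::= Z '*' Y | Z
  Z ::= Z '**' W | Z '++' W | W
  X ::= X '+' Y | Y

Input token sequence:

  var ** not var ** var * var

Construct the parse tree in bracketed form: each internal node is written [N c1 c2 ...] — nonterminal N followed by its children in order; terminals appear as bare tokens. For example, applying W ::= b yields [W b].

X
Y
Z * Y
Z ** W * Y
Z ** W ** W * Y
W ** W ** W * Y
var ** W ** W * Y
var ** not W ** W * Y
var ** not var ** W * Y
var ** not var ** var * Y
var ** not var ** var * Z
var ** not var ** var * W
var ** not var ** var * var

[X [Y [Z [Z [Z [W var]] ** [W not [W var]]] ** [W var]] * [Y [Z [W var]]]]]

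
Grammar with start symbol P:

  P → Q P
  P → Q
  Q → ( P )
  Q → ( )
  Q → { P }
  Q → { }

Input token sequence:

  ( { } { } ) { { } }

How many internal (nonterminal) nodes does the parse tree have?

[P [Q ( [P [Q { }] [P [Q { }]]] )] [P [Q { [P [Q { }]] }]]]

10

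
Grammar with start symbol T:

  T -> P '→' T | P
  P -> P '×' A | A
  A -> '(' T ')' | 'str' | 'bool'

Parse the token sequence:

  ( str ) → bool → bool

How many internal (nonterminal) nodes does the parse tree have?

12

[T [P [A ( [T [P [A str]]] )]] → [T [P [A bool]] → [T [P [A bool]]]]]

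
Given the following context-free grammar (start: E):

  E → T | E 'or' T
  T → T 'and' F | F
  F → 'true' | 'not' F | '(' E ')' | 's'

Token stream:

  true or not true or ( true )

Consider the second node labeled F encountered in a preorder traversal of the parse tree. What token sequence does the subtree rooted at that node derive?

not true

[E [E [E [T [F true]]] or [T [F not [F true]]]] or [T [F ( [E [T [F true]]] )]]]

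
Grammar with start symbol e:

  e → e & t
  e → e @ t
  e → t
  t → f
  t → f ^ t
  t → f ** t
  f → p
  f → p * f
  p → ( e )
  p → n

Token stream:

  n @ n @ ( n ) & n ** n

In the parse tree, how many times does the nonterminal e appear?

[e [e [e [e [t [f [p n]]]] @ [t [f [p n]]]] @ [t [f [p ( [e [t [f [p n]]]] )]]]] & [t [f [p n]] ** [t [f [p n]]]]]

5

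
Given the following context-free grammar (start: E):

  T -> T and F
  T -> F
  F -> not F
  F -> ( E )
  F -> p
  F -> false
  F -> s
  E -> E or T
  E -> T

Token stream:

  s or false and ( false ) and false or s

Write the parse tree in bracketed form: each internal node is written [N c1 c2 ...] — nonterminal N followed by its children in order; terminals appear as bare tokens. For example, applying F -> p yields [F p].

E
E or T
E or T or T
T or T or T
F or T or T
s or T or T
s or T and F or T
s or T and F and F or T
s or F and F and F or T
s or false and F and F or T
s or false and ( E ) and F or T
s or false and ( T ) and F or T
s or false and ( F ) and F or T
s or false and ( false ) and F or T
s or false and ( false ) and false or T
s or false and ( false ) and false or F
s or false and ( false ) and false or s

[E [E [E [T [F s]]] or [T [T [T [F false]] and [F ( [E [T [F false]]] )]] and [F false]]] or [T [F s]]]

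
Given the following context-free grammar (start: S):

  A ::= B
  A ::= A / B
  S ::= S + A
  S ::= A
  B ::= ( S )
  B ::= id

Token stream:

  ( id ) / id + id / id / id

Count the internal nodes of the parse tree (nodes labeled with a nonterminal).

15

[S [S [A [A [B ( [S [A [B id]]] )]] / [B id]]] + [A [A [A [B id]] / [B id]] / [B id]]]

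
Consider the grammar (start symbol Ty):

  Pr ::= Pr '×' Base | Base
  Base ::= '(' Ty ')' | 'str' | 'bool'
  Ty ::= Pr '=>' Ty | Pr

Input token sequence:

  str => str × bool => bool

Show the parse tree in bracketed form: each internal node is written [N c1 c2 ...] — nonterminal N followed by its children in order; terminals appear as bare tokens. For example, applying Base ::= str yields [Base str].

Ty
Pr => Ty
Base => Ty
str => Ty
str => Pr => Ty
str => Pr × Base => Ty
str => Base × Base => Ty
str => str × Base => Ty
str => str × bool => Ty
str => str × bool => Pr
str => str × bool => Base
str => str × bool => bool

[Ty [Pr [Base str]] => [Ty [Pr [Pr [Base str]] × [Base bool]] => [Ty [Pr [Base bool]]]]]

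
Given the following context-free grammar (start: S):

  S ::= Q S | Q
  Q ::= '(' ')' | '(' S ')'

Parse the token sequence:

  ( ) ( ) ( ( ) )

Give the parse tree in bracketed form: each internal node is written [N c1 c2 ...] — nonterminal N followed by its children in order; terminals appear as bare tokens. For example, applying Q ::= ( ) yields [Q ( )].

S
Q S
( ) S
( ) Q S
( ) ( ) S
( ) ( ) Q
( ) ( ) ( S )
( ) ( ) ( Q )
( ) ( ) ( ( ) )

[S [Q ( )] [S [Q ( )] [S [Q ( [S [Q ( )]] )]]]]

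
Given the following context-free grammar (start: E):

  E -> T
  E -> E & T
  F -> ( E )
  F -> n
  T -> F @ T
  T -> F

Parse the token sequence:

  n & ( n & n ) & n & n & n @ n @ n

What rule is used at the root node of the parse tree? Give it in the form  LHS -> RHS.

[E [E [E [E [E [T [F n]]] & [T [F ( [E [E [T [F n]]] & [T [F n]]] )]]] & [T [F n]]] & [T [F n]]] & [T [F n] @ [T [F n] @ [T [F n]]]]]

E -> E & T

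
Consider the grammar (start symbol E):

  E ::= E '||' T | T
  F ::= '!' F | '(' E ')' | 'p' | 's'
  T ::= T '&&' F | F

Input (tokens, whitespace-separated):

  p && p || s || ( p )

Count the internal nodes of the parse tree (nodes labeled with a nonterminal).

14

[E [E [E [T [T [F p]] && [F p]]] || [T [F s]]] || [T [F ( [E [T [F p]]] )]]]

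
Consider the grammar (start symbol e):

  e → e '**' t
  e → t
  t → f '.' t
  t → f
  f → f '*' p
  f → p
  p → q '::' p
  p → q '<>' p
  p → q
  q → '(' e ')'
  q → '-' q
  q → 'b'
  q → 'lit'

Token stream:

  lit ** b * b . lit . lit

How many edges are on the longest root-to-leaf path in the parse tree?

[e [e [t [f [p [q lit]]]]] ** [t [f [f [p [q b]]] * [p [q b]]] . [t [f [p [q lit]]] . [t [f [p [q lit]]]]]]]

7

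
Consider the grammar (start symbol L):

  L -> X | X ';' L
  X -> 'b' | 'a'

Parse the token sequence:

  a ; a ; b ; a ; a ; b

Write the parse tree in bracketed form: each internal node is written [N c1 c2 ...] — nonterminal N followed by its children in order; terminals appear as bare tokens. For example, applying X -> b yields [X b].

L
X ; L
a ; L
a ; X ; L
a ; a ; L
a ; a ; X ; L
a ; a ; b ; L
a ; a ; b ; X ; L
a ; a ; b ; a ; L
a ; a ; b ; a ; X ; L
a ; a ; b ; a ; a ; L
a ; a ; b ; a ; a ; X
a ; a ; b ; a ; a ; b

[L [X a] ; [L [X a] ; [L [X b] ; [L [X a] ; [L [X a] ; [L [X b]]]]]]]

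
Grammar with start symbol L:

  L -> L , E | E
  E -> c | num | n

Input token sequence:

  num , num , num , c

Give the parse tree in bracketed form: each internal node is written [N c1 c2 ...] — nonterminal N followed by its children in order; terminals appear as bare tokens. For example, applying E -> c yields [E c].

L
L , E
L , E , E
L , E , E , E
E , E , E , E
num , E , E , E
num , num , E , E
num , num , num , E
num , num , num , c

[L [L [L [L [E num]] , [E num]] , [E num]] , [E c]]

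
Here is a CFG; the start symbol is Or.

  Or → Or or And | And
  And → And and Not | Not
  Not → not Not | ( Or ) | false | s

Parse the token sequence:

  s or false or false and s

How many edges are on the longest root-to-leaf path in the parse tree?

5

[Or [Or [Or [And [Not s]]] or [And [Not false]]] or [And [And [Not false]] and [Not s]]]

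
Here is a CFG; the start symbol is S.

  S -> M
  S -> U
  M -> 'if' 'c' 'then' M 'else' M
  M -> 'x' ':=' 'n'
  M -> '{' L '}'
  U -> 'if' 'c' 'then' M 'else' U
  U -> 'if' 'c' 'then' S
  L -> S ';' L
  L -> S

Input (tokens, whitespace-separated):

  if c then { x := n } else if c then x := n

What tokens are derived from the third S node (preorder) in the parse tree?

[S [U if c then [M { [L [S [M x := n]]] }] else [U if c then [S [M x := n]]]]]

x := n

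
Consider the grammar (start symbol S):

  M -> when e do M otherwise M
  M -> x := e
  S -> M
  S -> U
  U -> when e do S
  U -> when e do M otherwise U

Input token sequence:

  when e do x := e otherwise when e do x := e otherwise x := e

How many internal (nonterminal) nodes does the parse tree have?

[S [M when e do [M x := e] otherwise [M when e do [M x := e] otherwise [M x := e]]]]

6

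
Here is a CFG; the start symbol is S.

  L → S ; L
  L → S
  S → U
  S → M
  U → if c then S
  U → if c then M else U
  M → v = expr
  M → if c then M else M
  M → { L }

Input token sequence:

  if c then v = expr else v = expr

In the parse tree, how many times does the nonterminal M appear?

3

[S [M if c then [M v = expr] else [M v = expr]]]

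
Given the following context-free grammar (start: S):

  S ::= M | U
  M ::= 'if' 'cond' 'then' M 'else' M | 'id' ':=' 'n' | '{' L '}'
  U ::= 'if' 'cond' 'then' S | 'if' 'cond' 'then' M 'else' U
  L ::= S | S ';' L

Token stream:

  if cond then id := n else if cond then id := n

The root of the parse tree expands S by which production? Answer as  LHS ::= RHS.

S ::= U

[S [U if cond then [M id := n] else [U if cond then [S [M id := n]]]]]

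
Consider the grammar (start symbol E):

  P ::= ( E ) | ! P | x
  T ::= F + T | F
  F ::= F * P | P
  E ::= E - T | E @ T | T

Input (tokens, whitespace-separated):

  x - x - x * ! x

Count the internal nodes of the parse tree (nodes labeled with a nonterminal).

[E [E [E [T [F [P x]]]] - [T [F [P x]]]] - [T [F [F [P x]] * [P ! [P x]]]]]

15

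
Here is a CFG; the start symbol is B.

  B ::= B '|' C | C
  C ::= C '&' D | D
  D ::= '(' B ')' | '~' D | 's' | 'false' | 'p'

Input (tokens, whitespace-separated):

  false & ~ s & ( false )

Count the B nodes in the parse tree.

2

[B [C [C [C [D false]] & [D ~ [D s]]] & [D ( [B [C [D false]]] )]]]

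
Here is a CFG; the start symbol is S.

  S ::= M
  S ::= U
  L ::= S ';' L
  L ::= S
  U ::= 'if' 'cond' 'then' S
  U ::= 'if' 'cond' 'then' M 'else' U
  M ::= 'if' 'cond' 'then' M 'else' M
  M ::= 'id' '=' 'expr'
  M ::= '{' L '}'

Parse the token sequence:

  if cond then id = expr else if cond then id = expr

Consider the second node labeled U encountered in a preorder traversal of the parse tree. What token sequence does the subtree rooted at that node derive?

[S [U if cond then [M id = expr] else [U if cond then [S [M id = expr]]]]]

if cond then id = expr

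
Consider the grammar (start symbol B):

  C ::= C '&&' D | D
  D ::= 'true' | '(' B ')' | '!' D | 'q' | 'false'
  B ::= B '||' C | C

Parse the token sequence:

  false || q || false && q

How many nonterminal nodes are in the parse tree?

11

[B [B [B [C [D false]]] || [C [D q]]] || [C [C [D false]] && [D q]]]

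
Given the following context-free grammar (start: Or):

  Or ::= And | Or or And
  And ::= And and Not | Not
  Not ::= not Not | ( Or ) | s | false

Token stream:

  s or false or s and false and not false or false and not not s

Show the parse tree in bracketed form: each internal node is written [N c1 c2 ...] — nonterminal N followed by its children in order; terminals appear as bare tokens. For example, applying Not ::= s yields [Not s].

Or
Or or And
Or or And or And
Or or And or And or And
And or And or And or And
Not or And or And or And
s or And or And or And
s or Not or And or And
s or false or And or And
s or false or And and Not or And
s or false or And and Not and Not or And
s or false or Not and Not and Not or And
s or false or s and Not and Not or And
s or false or s and false and Not or And
s or false or s and false and not Not or And
s or false or s and false and not false or And
s or false or s and false and not false or And and Not
s or false or s and false and not false or Not and Not
s or false or s and false and not false or false and Not
s or false or s and false and not false or false and not Not
s or false or s and false and not false or false and not not Not
s or false or s and false and not false or false and not not s

[Or [Or [Or [Or [And [Not s]]] or [And [Not false]]] or [And [And [And [Not s]] and [Not false]] and [Not not [Not false]]]] or [And [And [Not false]] and [Not not [Not not [Not s]]]]]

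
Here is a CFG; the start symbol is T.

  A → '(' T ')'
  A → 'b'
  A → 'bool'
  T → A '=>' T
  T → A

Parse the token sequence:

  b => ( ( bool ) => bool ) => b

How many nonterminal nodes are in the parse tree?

[T [A b] => [T [A ( [T [A ( [T [A bool]] )] => [T [A bool]]] )] => [T [A b]]]]

12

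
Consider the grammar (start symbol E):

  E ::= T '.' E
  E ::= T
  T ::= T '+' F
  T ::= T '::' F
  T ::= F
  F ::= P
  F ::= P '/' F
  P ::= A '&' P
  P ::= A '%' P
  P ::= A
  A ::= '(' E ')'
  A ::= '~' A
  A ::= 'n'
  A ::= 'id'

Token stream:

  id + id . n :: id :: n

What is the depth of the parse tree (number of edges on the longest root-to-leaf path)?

[E [T [T [F [P [A id]]]] + [F [P [A id]]]] . [E [T [T [T [F [P [A n]]]] :: [F [P [A id]]]] :: [F [P [A n]]]]]]

8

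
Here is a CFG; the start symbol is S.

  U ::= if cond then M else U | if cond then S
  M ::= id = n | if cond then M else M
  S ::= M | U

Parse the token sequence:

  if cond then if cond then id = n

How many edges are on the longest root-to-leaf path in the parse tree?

6

[S [U if cond then [S [U if cond then [S [M id = n]]]]]]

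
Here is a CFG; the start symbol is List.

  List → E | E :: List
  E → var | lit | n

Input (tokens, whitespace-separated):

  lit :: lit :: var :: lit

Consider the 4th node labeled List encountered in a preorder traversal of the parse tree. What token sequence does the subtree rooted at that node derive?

lit

[List [E lit] :: [List [E lit] :: [List [E var] :: [List [E lit]]]]]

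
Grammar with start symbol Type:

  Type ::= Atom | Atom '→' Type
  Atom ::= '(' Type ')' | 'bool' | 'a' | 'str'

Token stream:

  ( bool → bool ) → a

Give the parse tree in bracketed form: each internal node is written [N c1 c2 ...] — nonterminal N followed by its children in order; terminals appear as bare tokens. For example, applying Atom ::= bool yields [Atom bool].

[Type [Atom ( [Type [Atom bool] → [Type [Atom bool]]] )] → [Type [Atom a]]]

Type
Atom → Type
( Type ) → Type
( Atom → Type ) → Type
( bool → Type ) → Type
( bool → Atom ) → Type
( bool → bool ) → Type
( bool → bool ) → Atom
( bool → bool ) → a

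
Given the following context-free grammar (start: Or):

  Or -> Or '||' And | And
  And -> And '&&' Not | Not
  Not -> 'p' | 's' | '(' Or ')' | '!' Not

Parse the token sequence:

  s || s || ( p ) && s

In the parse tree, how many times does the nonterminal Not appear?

5

[Or [Or [Or [And [Not s]]] || [And [Not s]]] || [And [And [Not ( [Or [And [Not p]]] )]] && [Not s]]]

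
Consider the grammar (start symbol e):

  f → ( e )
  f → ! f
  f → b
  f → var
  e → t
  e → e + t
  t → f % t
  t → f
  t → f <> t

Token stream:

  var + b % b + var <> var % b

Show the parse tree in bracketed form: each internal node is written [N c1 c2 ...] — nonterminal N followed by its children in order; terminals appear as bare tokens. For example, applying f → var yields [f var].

[e [e [e [t [f var]]] + [t [f b] % [t [f b]]]] + [t [f var] <> [t [f var] % [t [f b]]]]]

e
e + t
e + t + t
t + t + t
f + t + t
var + t + t
var + f % t + t
var + b % t + t
var + b % f + t
var + b % b + t
var + b % b + f <> t
var + b % b + var <> t
var + b % b + var <> f % t
var + b % b + var <> var % t
var + b % b + var <> var % f
var + b % b + var <> var % b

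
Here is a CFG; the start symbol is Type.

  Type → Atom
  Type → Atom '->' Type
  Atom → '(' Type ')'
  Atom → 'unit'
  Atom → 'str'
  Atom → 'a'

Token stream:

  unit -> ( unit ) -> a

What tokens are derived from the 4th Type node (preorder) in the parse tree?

[Type [Atom unit] -> [Type [Atom ( [Type [Atom unit]] )] -> [Type [Atom a]]]]

a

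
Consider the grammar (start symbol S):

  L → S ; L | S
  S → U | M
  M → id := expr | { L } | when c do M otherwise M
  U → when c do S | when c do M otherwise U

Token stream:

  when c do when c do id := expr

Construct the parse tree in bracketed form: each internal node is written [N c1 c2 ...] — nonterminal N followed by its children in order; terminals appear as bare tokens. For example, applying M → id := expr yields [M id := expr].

S
U
when c do S
when c do U
when c do when c do S
when c do when c do M
when c do when c do id := expr

[S [U when c do [S [U when c do [S [M id := expr]]]]]]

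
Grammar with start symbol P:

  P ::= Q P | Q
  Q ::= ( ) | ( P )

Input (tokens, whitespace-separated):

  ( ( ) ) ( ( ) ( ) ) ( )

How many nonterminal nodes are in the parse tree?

[P [Q ( [P [Q ( )]] )] [P [Q ( [P [Q ( )] [P [Q ( )]]] )] [P [Q ( )]]]]

12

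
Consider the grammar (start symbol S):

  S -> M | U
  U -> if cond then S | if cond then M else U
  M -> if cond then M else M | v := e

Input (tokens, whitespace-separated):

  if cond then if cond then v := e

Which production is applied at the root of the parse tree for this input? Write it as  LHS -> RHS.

[S [U if cond then [S [U if cond then [S [M v := e]]]]]]

S -> U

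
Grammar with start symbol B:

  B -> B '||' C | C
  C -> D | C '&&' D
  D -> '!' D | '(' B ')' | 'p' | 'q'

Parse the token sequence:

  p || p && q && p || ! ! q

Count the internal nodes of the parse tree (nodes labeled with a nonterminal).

15

[B [B [B [C [D p]]] || [C [C [C [D p]] && [D q]] && [D p]]] || [C [D ! [D ! [D q]]]]]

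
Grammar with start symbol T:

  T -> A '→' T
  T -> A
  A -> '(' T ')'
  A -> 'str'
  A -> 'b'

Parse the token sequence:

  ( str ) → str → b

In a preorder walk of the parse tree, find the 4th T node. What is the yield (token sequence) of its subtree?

b

[T [A ( [T [A str]] )] → [T [A str] → [T [A b]]]]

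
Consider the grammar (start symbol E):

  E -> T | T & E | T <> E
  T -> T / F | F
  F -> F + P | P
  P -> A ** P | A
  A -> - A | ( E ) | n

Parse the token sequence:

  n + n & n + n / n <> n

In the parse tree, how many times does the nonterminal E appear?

[E [T [F [F [P [A n]]] + [P [A n]]]] & [E [T [T [F [F [P [A n]]] + [P [A n]]]] / [F [P [A n]]]] <> [E [T [F [P [A n]]]]]]]

3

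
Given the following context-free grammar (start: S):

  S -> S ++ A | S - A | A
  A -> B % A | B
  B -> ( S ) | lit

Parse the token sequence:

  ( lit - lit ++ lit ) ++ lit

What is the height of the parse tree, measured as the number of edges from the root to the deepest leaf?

9

[S [S [A [B ( [S [S [S [A [B lit]]] - [A [B lit]]] ++ [A [B lit]]] )]]] ++ [A [B lit]]]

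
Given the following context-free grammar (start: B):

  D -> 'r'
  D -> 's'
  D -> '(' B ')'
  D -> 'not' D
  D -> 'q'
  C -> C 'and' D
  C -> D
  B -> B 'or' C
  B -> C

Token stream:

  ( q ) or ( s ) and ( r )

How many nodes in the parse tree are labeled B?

[B [B [C [D ( [B [C [D q]]] )]]] or [C [C [D ( [B [C [D s]]] )]] and [D ( [B [C [D r]]] )]]]

5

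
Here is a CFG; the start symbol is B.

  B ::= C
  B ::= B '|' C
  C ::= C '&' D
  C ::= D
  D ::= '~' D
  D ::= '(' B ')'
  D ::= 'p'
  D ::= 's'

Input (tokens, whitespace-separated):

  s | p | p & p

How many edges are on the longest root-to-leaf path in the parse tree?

[B [B [B [C [D s]]] | [C [D p]]] | [C [C [D p]] & [D p]]]

5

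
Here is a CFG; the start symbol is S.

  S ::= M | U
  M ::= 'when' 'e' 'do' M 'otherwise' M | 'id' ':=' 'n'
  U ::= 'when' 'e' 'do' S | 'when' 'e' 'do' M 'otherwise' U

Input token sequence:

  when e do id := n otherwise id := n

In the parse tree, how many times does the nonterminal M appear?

[S [M when e do [M id := n] otherwise [M id := n]]]

3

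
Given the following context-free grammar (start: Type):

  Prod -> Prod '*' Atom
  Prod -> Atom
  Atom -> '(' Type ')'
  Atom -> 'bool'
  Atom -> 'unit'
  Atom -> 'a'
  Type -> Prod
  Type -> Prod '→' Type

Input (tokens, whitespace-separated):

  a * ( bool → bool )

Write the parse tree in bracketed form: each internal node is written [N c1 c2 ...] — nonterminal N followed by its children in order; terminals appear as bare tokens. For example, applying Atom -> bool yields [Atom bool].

[Type [Prod [Prod [Atom a]] * [Atom ( [Type [Prod [Atom bool]] → [Type [Prod [Atom bool]]]] )]]]

Type
Prod
Prod * Atom
Atom * Atom
a * Atom
a * ( Type )
a * ( Prod → Type )
a * ( Atom → Type )
a * ( bool → Type )
a * ( bool → Prod )
a * ( bool → Atom )
a * ( bool → bool )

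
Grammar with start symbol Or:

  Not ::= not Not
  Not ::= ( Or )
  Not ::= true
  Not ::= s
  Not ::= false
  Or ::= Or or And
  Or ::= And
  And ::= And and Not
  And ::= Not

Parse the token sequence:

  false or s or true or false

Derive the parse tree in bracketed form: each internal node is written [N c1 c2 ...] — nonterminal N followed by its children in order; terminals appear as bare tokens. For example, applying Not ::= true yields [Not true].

[Or [Or [Or [Or [And [Not false]]] or [And [Not s]]] or [And [Not true]]] or [And [Not false]]]

Or
Or or And
Or or And or And
Or or And or And or And
And or And or And or And
Not or And or And or And
false or And or And or And
false or Not or And or And
false or s or And or And
false or s or Not or And
false or s or true or And
false or s or true or Not
false or s or true or false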